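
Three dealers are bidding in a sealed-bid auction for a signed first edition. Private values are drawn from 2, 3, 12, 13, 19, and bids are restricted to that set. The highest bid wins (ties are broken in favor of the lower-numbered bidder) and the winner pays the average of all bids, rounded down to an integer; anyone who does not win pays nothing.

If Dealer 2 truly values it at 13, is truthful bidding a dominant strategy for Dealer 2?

No

Consider the case where Dealer 1 bids 2 and Dealer 3 bids 2.
Truthful bid 13: wins, pays 5, utility 13 - 5 = 8.
Bid 3 instead: wins, pays 2, utility 13 - 2 = 11.
Since 11 > 8, bidding 3 is strictly better here, so truthful bidding is not dominant.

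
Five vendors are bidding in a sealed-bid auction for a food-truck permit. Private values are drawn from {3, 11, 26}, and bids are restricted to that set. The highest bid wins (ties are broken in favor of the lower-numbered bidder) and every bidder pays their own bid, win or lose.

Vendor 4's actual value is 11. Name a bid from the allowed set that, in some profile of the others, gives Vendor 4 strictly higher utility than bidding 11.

Suppose Vendor 1 bids 3, Vendor 2 bids 3, Vendor 3 bids 3 and Vendor 5 bids 26.
Bid 11: loses but pays 11, utility -11.
Bid 3: loses but pays 3, utility -3.
So bidding 3 beats truth here (-3 > -11).

3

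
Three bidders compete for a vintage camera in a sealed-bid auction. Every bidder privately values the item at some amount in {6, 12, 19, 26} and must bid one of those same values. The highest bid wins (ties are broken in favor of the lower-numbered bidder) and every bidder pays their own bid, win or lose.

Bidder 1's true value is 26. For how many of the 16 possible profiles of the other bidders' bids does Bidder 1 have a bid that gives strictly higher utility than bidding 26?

9

Others bid (6, 6): truth gives 0; bid 6 gives 20 > 0. Violating.
Others bid (6, 12): truth gives 0; bid 12 gives 14 > 0. Violating.
Others bid (6, 19): truth gives 0; bid 19 gives 7 > 0. Violating.
Others bid (12, 6): truth gives 0; bid 12 gives 14 > 0. Violating.
Others bid (6, 26): truth gives 0; no alternative beats it.
Others bid (12, 26): truth gives 0; no alternative beats it.
(Checking all 16 profiles: 9 have a profitable deviation, 7 do not.)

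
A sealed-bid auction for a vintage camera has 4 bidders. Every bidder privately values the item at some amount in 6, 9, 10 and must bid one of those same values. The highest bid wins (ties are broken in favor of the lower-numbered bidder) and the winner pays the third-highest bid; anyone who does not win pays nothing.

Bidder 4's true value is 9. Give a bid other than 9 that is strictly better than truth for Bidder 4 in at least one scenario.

Suppose Bidder 1 bids 6, Bidder 2 bids 6 and Bidder 3 bids 9.
Bid 9: loses, pays 0, utility 0.
Bid 10: wins, pays 6, utility 9 - 6 = 3.
So bidding 10 beats truth here (3 > 0).

10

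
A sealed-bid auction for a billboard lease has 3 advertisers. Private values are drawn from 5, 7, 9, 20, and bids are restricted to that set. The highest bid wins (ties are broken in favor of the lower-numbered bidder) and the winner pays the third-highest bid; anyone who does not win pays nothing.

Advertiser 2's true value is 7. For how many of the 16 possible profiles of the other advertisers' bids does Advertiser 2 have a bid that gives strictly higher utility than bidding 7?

4

Others bid (5, 9): truth gives 0; bid 9 gives 2 > 0. Violating.
Others bid (5, 20): truth gives 0; bid 20 gives 2 > 0. Violating.
Others bid (7, 5): truth gives 0; bid 9 gives 2 > 0. Violating.
Others bid (9, 5): truth gives 0; bid 20 gives 2 > 0. Violating.
Others bid (5, 5): truth gives 2; no alternative beats it.
Others bid (5, 7): truth gives 2; no alternative beats it.
(Checking all 16 profiles: 4 have a profitable deviation, 12 do not.)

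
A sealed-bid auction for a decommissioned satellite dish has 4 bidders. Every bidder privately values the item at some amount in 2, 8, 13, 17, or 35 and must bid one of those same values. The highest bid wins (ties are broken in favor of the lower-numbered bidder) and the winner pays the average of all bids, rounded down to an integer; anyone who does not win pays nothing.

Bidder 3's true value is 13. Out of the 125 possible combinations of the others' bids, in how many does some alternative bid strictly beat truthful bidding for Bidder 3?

22

Others bid (2, 2, 2): truth gives 9; bid 8 gives 10 > 9. Violating.
Others bid (2, 2, 8): truth gives 7; bid 8 gives 8 > 7. Violating.
Others bid (2, 2, 17): truth gives 0; bid 17 gives 4 > 0. Violating.
Others bid (2, 8, 17): truth gives 0; bid 17 gives 2 > 0. Violating.
Others bid (2, 2, 13): truth gives 6; no alternative beats it.
Others bid (2, 2, 35): truth gives 0; no alternative beats it.
(Checking all 125 profiles: 22 have a profitable deviation, 103 do not.)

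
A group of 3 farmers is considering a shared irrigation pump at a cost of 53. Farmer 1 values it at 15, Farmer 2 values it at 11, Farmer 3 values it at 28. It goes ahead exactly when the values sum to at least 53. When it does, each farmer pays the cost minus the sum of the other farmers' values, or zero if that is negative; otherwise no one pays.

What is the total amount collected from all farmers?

Total value 54 ≥ cost 53, so it is built.
Farmer 1: others sum to 39; max(0, 53 - 39) = 14.
Farmer 2: others sum to 43; max(0, 53 - 43) = 10.
Farmer 3: others sum to 26; max(0, 53 - 26) = 27.
Total collected = 14 + 10 + 27 = 51.

51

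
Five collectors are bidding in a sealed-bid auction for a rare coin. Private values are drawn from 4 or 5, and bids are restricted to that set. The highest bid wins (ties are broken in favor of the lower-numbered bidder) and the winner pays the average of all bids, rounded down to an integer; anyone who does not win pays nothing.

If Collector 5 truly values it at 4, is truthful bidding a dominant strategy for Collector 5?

Yes

Check each profile of the others' bids and compare truth against every alternative bid.
Others bid (4, 4, 4, 4): truth gives 0, best alternative gives 0.
Others bid (4, 4, 4, 5): truth gives 0, best alternative gives 0.
Others bid (4, 4, 5, 4): truth gives 0, best alternative gives 0.
Others bid (4, 4, 5, 5): truth gives 0, best alternative gives 0.
Others bid (4, 5, 4, 4): truth gives 0, best alternative gives 0.
Others bid (4, 5, 4, 5): truth gives 0, best alternative gives 0.
(Remaining 10 profiles checked similarly; truth is weakly best in each.)
In every case the truthful bid is at least as good as any alternative, so it is a dominant strategy.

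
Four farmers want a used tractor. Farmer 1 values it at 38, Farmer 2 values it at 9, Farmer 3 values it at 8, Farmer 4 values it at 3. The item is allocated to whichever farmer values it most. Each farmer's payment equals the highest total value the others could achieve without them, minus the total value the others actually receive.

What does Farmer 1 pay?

Farmer 1 has the highest value and receives the item.
Without Farmer 1, the item would go to the next-highest value, 9, so the others could achieve 9.
With Farmer 1 present and winning, the others receive nothing, so their total is 0.
Payment = 9 - 0 = 9.

9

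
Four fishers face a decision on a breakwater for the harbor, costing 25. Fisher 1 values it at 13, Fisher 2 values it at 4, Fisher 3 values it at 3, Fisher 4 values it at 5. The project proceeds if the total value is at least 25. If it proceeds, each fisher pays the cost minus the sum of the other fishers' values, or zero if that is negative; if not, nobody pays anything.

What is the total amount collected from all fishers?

25

Total value 25 ≥ cost 25, so it is built.
Fisher 1: others sum to 12; max(0, 25 - 12) = 13.
Fisher 2: others sum to 21; max(0, 25 - 21) = 4.
Fisher 3: others sum to 22; max(0, 25 - 22) = 3.
Fisher 4: others sum to 20; max(0, 25 - 20) = 5.
Total collected = 13 + 4 + 3 + 5 = 25.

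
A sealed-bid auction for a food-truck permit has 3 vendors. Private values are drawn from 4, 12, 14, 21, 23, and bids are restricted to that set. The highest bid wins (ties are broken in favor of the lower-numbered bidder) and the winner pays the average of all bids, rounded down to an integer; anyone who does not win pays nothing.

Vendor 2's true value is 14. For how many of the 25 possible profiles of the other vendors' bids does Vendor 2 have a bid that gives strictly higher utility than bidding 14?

Others bid (4, 4): truth gives 7; bid 12 gives 8 > 7. Violating.
Others bid (4, 12): truth gives 4; bid 12 gives 5 > 4. Violating.
Others bid (14, 4): truth gives 0; bid 21 gives 1 > 0. Violating.
Others bid (4, 14): truth gives 4; no alternative beats it.
Others bid (4, 21): truth gives 0; no alternative beats it.
(Checking all 25 profiles: 3 have a profitable deviation, 22 do not.)

3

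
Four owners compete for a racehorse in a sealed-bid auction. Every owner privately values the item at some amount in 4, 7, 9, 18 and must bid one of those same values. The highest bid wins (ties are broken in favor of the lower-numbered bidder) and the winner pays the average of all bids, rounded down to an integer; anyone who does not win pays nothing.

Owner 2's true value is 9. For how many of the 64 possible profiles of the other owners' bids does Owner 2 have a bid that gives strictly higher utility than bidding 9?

Others bid (4, 4, 4): truth gives 4; bid 7 gives 5 > 4. Violating.
Others bid (4, 4, 7): truth gives 3; bid 7 gives 4 > 3. Violating.
Others bid (4, 7, 4): truth gives 3; bid 7 gives 4 > 3. Violating.
Others bid (9, 4, 4): truth gives 0; bid 18 gives 1 > 0. Violating.
Others bid (4, 4, 9): truth gives 3; no alternative beats it.
Others bid (4, 4, 18): truth gives 0; no alternative beats it.
(Checking all 64 profiles: 4 have a profitable deviation, 60 do not.)

4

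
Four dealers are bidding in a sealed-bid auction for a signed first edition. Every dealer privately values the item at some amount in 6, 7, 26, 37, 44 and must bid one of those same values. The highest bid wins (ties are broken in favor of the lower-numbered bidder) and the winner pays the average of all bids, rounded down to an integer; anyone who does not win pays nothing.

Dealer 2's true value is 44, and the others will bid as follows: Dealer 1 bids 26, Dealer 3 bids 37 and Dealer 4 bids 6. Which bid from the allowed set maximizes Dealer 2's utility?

Bid 6: loses, pays 0, utility 0.
Bid 7: loses, pays 0, utility 0.
Bid 26: loses, pays 0, utility 0.
Bid 37: wins, pays 26, utility 44 - 26 = 18.
Bid 44: wins, pays 28, utility 44 - 28 = 16.
The best choice is 37 with utility 18.

37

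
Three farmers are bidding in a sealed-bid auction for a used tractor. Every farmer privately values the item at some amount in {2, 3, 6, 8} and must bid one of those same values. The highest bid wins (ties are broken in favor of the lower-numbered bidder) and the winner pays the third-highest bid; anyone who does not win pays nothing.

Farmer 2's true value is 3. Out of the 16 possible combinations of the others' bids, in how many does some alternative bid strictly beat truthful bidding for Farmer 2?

4

Others bid (2, 6): truth gives 0; bid 6 gives 1 > 0. Violating.
Others bid (2, 8): truth gives 0; bid 8 gives 1 > 0. Violating.
Others bid (3, 2): truth gives 0; bid 6 gives 1 > 0. Violating.
Others bid (6, 2): truth gives 0; bid 8 gives 1 > 0. Violating.
Others bid (2, 2): truth gives 1; no alternative beats it.
Others bid (2, 3): truth gives 1; no alternative beats it.
(Checking all 16 profiles: 4 have a profitable deviation, 12 do not.)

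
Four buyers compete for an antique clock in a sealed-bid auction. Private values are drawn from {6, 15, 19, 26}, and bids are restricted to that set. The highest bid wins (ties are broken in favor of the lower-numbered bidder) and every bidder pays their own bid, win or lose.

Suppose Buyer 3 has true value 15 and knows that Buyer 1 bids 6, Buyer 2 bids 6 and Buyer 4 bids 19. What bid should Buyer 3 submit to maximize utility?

Bid 6: loses but pays 6, utility -6.
Bid 15: loses but pays 15, utility -15.
Bid 19: wins, pays 19, utility 15 - 19 = -4.
Bid 26: wins, pays 26, utility 15 - 26 = -11.
The best choice is 19 with utility -4.

19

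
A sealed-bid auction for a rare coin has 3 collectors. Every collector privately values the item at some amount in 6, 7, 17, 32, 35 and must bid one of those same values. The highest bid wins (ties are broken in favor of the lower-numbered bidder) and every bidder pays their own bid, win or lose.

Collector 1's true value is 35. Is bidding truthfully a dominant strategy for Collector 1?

No

Consider the case where Collector 2 bids 6 and Collector 3 bids 6.
Truthful bid 35: wins, pays 35, utility 35 - 35 = 0.
Bid 6 instead: wins, pays 6, utility 35 - 6 = 29.
Since 29 > 0, bidding 6 is strictly better here, so truthful bidding is not dominant.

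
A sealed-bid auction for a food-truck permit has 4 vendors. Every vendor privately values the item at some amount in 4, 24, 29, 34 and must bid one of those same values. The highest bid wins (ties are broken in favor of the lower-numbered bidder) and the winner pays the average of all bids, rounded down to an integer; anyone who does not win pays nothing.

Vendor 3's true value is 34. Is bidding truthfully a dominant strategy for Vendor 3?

No

Consider the case where Vendor 1 bids 4, Vendor 2 bids 4 and Vendor 4 bids 4.
Truthful bid 34: wins, pays 11, utility 34 - 11 = 23.
Bid 24 instead: wins, pays 9, utility 34 - 9 = 25.
Since 25 > 23, bidding 24 is strictly better here, so truthful bidding is not dominant.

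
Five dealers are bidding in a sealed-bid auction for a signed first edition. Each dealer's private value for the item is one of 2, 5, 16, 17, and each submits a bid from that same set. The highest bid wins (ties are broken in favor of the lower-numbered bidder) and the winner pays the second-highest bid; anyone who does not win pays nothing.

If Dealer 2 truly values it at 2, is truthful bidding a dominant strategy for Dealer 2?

Yes

Check each profile of the others' bids and compare truth against every alternative bid.
Others bid (2, 2, 2, 5): truth gives 0, best alternative gives -3.
Others bid (2, 2, 5, 2): truth gives 0, best alternative gives -3.
Others bid (2, 2, 5, 5): truth gives 0, best alternative gives -3.
Others bid (2, 5, 2, 2): truth gives 0, best alternative gives -3.
Others bid (2, 5, 2, 5): truth gives 0, best alternative gives -3.
Others bid (2, 5, 5, 2): truth gives 0, best alternative gives -3.
(Remaining 250 profiles checked similarly; truth is weakly best in each.)
In every case the truthful bid is at least as good as any alternative, so it is a dominant strategy.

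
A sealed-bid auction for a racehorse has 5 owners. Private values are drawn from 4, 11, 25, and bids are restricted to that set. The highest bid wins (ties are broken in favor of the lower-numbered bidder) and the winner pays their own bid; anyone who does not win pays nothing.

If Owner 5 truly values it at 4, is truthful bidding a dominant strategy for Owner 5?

Check each profile of the others' bids and compare truth against every alternative bid.
Others bid (4, 4, 4, 4): truth gives 0, best alternative gives -7.
Others bid (4, 4, 4, 11): truth gives 0, best alternative gives 0.
Others bid (4, 4, 4, 25): truth gives 0, best alternative gives 0.
Others bid (4, 4, 11, 4): truth gives 0, best alternative gives 0.
Others bid (4, 4, 11, 11): truth gives 0, best alternative gives 0.
Others bid (4, 4, 11, 25): truth gives 0, best alternative gives 0.
(Remaining 75 profiles checked similarly; truth is weakly best in each.)
In every case the truthful bid is at least as good as any alternative, so it is a dominant strategy.

Yes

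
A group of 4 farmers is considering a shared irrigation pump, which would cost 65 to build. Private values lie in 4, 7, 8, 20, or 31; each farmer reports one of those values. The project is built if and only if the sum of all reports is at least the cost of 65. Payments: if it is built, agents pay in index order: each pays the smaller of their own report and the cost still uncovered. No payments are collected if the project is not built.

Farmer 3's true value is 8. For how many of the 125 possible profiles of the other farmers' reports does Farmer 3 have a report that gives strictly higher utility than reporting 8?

24

Others report (4, 31, 31): truth gives 0; report 4 gives 4 > 0. Violating.
Others report (7, 20, 31): truth gives 0; report 7 gives 1 > 0. Violating.
Others report (7, 31, 20): truth gives 0; report 7 gives 1 > 0. Violating.
Others report (7, 31, 31): truth gives 0; report 4 gives 4 > 0. Violating.
Others report (4, 4, 4): truth gives 0; no alternative beats it.
Others report (4, 4, 7): truth gives 0; no alternative beats it.
(Checking all 125 profiles: 24 have a profitable deviation, 101 do not.)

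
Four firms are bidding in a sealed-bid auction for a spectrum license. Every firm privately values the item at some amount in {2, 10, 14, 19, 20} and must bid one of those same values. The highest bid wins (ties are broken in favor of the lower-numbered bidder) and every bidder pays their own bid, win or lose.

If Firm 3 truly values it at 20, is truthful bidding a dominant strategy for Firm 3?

Consider the case where Firm 1 bids 2, Firm 2 bids 2 and Firm 4 bids 2.
Truthful bid 20: wins, pays 20, utility 20 - 20 = 0.
Bid 10 instead: wins, pays 10, utility 20 - 10 = 10.
Since 10 > 0, bidding 10 is strictly better here, so truthful bidding is not dominant.

No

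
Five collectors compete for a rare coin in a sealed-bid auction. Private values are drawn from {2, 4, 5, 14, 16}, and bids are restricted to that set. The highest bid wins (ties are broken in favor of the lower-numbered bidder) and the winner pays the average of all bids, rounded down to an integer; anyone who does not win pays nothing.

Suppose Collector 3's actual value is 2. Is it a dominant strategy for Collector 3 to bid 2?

Yes

Check each profile of the others' bids and compare truth against every alternative bid.
Others bid (2, 2, 4, 4): truth gives 0, best alternative gives -1.
Others bid (2, 2, 2, 2): truth gives 0, best alternative gives 0.
Others bid (2, 2, 2, 4): truth gives 0, best alternative gives 0.
Others bid (2, 2, 2, 5): truth gives 0, best alternative gives 0.
Others bid (2, 2, 2, 14): truth gives 0, best alternative gives 0.
Others bid (2, 2, 2, 16): truth gives 0, best alternative gives 0.
(Remaining 619 profiles checked similarly; truth is weakly best in each.)
In every case the truthful bid is at least as good as any alternative, so it is a dominant strategy.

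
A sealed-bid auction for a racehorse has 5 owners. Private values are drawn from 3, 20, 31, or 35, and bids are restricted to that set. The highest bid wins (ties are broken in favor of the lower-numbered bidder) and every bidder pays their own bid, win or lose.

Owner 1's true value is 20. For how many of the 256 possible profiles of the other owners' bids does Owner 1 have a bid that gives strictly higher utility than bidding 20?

241

Others bid (3, 3, 3, 3): truth gives 0; bid 3 gives 17 > 0. Violating.
Others bid (3, 3, 3, 31): truth gives -20; bid 3 gives -3 > -20. Violating.
Others bid (3, 3, 3, 35): truth gives -20; bid 3 gives -3 > -20. Violating.
Others bid (3, 3, 20, 31): truth gives -20; bid 3 gives -3 > -20. Violating.
Others bid (3, 3, 3, 20): truth gives 0; no alternative beats it.
Others bid (3, 3, 20, 3): truth gives 0; no alternative beats it.
(Checking all 256 profiles: 241 have a profitable deviation, 15 do not.)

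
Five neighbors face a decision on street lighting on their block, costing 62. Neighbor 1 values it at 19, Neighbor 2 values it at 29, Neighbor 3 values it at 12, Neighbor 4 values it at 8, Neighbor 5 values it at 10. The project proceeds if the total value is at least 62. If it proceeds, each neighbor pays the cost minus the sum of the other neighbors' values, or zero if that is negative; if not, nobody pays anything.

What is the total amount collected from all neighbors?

16

Total value 78 ≥ cost 62, so it is built.
Neighbor 1: others sum to 59; max(0, 62 - 59) = 3.
Neighbor 2: others sum to 49; max(0, 62 - 49) = 13.
Neighbor 3: others sum to 66; max(0, 62 - 66) = 0.
Neighbor 4: others sum to 70; max(0, 62 - 70) = 0.
Neighbor 5: others sum to 68; max(0, 62 - 68) = 0.
Total collected = 3 + 13 + 0 + 0 + 0 = 16.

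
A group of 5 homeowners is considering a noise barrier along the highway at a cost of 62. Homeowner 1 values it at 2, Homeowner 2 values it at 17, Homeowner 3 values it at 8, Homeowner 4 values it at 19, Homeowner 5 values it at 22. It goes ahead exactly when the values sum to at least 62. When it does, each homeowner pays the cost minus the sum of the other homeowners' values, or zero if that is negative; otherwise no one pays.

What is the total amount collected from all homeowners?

Total value 68 ≥ cost 62, so it is built.
Homeowner 1: others sum to 66; max(0, 62 - 66) = 0.
Homeowner 2: others sum to 51; max(0, 62 - 51) = 11.
Homeowner 3: others sum to 60; max(0, 62 - 60) = 2.
Homeowner 4: others sum to 49; max(0, 62 - 49) = 13.
Homeowner 5: others sum to 46; max(0, 62 - 46) = 16.
Total collected = 0 + 11 + 2 + 13 + 16 = 42.

42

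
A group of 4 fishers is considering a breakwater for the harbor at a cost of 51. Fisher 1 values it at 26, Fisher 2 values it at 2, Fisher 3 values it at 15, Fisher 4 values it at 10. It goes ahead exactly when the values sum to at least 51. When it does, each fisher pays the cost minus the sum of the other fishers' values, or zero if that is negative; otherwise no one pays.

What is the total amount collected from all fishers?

Total value 53 ≥ cost 51, so it is built.
Fisher 1: others sum to 27; max(0, 51 - 27) = 24.
Fisher 2: others sum to 51; max(0, 51 - 51) = 0.
Fisher 3: others sum to 38; max(0, 51 - 38) = 13.
Fisher 4: others sum to 43; max(0, 51 - 43) = 8.
Total collected = 24 + 0 + 13 + 8 = 45.

45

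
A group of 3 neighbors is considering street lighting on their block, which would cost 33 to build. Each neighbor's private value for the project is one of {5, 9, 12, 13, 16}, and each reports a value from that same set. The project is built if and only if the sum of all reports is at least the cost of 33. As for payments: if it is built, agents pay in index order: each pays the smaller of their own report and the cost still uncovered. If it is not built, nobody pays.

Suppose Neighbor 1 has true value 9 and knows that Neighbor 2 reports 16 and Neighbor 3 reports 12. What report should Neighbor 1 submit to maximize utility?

5

Report 5: project built, pays 5, utility 9 - 5 = 4.
Report 9: project built, pays 9, utility 9 - 9 = 0.
Report 12: project built, pays 12, utility 9 - 12 = -3.
Report 13: project built, pays 13, utility 9 - 13 = -4.
Report 16: project built, pays 16, utility 9 - 16 = -7.
The best choice is 5 with utility 4.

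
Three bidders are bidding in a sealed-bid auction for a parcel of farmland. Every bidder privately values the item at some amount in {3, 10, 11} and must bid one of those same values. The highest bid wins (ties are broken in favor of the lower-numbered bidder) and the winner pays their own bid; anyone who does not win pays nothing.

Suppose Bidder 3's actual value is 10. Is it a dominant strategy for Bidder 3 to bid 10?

Yes

Check each profile of the others' bids and compare truth against every alternative bid.
Others bid (3, 3): truth gives 0, best alternative gives 0.
Others bid (3, 10): truth gives 0, best alternative gives 0.
Others bid (3, 11): truth gives 0, best alternative gives 0.
Others bid (10, 3): truth gives 0, best alternative gives 0.
Others bid (10, 10): truth gives 0, best alternative gives 0.
Others bid (10, 11): truth gives 0, best alternative gives 0.
(Remaining 3 profiles checked similarly; truth is weakly best in each.)
In every case the truthful bid is at least as good as any alternative, so it is a dominant strategy.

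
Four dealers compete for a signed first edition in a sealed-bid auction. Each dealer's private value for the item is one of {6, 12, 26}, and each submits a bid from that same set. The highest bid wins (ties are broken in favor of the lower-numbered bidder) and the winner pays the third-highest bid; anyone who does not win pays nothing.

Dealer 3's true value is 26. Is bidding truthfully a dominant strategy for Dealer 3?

Yes

Check each profile of the others' bids and compare truth against every alternative bid.
Others bid (6, 6, 26): truth gives 20, best alternative gives 0.
Others bid (6, 12, 6): truth gives 20, best alternative gives 0.
Others bid (12, 6, 6): truth gives 20, best alternative gives 0.
Others bid (6, 12, 12): truth gives 14, best alternative gives 0.
Others bid (6, 12, 26): truth gives 14, best alternative gives 0.
Others bid (12, 6, 12): truth gives 14, best alternative gives 0.
(Remaining 21 profiles checked similarly; truth is weakly best in each.)
In every case the truthful bid is at least as good as any alternative, so it is a dominant strategy.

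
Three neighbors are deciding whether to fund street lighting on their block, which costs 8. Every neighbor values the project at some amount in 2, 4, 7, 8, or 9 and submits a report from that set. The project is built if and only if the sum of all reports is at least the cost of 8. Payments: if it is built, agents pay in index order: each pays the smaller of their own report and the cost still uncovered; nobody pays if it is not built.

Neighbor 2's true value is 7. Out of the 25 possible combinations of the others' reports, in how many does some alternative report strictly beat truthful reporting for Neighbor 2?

10

Others report (2, 2): truth gives 1; report 4 gives 3 > 1. Violating.
Others report (2, 4): truth gives 1; report 2 gives 5 > 1. Violating.
Others report (2, 7): truth gives 1; report 2 gives 5 > 1. Violating.
Others report (2, 8): truth gives 1; report 2 gives 5 > 1. Violating.
Others report (7, 2): truth gives 6; no alternative beats it.
Others report (7, 4): truth gives 6; no alternative beats it.
(Checking all 25 profiles: 10 have a profitable deviation, 15 do not.)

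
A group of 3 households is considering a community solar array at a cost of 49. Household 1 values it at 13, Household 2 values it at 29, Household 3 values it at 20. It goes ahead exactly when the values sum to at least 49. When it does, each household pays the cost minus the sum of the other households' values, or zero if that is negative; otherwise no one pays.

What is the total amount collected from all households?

Total value 62 ≥ cost 49, so it is built.
Household 1: others sum to 49; max(0, 49 - 49) = 0.
Household 2: others sum to 33; max(0, 49 - 33) = 16.
Household 3: others sum to 42; max(0, 49 - 42) = 7.
Total collected = 0 + 16 + 7 = 23.

23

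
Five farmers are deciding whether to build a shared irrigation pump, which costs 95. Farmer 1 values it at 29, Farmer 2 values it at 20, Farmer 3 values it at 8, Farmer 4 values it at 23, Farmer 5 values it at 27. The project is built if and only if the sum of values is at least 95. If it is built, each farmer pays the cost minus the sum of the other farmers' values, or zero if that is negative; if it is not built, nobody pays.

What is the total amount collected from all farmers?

51

Total value 107 ≥ cost 95, so it is built.
Farmer 1: others sum to 78; max(0, 95 - 78) = 17.
Farmer 2: others sum to 87; max(0, 95 - 87) = 8.
Farmer 3: others sum to 99; max(0, 95 - 99) = 0.
Farmer 4: others sum to 84; max(0, 95 - 84) = 11.
Farmer 5: others sum to 80; max(0, 95 - 80) = 15.
Total collected = 17 + 8 + 0 + 11 + 15 = 51.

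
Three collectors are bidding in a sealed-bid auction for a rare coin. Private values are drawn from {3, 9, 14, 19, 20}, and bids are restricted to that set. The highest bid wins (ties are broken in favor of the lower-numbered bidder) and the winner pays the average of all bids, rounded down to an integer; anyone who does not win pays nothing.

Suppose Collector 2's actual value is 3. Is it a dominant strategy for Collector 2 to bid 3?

Check each profile of the others' bids and compare truth against every alternative bid.
Others bid (3, 9): truth gives 0, best alternative gives -4.
Others bid (3, 3): truth gives 0, best alternative gives -2.
Others bid (3, 14): truth gives 0, best alternative gives 0.
Others bid (3, 19): truth gives 0, best alternative gives 0.
Others bid (3, 20): truth gives 0, best alternative gives 0.
Others bid (9, 3): truth gives 0, best alternative gives 0.
(Remaining 19 profiles checked similarly; truth is weakly best in each.)
In every case the truthful bid is at least as good as any alternative, so it is a dominant strategy.

Yes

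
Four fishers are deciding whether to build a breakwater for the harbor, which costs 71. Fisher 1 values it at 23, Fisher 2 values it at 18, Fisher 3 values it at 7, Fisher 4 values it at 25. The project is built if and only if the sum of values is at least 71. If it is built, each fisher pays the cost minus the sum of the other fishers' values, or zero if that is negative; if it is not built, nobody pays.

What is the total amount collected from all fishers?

Total value 73 ≥ cost 71, so it is built.
Fisher 1: others sum to 50; max(0, 71 - 50) = 21.
Fisher 2: others sum to 55; max(0, 71 - 55) = 16.
Fisher 3: others sum to 66; max(0, 71 - 66) = 5.
Fisher 4: others sum to 48; max(0, 71 - 48) = 23.
Total collected = 21 + 16 + 5 + 23 = 65.

65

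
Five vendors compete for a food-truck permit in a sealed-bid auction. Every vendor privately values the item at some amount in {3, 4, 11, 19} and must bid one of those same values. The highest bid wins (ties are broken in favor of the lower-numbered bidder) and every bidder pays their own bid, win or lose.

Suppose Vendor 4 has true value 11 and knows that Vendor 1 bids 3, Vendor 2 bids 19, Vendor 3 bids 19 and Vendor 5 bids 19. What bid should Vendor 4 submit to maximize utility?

3

Bid 3: loses but pays 3, utility -3.
Bid 4: loses but pays 4, utility -4.
Bid 11: loses but pays 11, utility -11.
Bid 19: loses but pays 19, utility -19.
The best choice is 3 with utility -3.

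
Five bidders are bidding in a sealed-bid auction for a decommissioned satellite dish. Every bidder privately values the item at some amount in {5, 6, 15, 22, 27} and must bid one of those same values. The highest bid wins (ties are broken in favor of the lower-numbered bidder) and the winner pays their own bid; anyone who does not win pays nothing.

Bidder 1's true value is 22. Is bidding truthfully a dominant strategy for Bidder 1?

No

Consider the case where Bidder 2 bids 5, Bidder 3 bids 5, Bidder 4 bids 5 and Bidder 5 bids 5.
Truthful bid 22: wins, pays 22, utility 22 - 22 = 0.
Bid 5 instead: wins, pays 5, utility 22 - 5 = 17.
Since 17 > 0, bidding 5 is strictly better here, so truthful bidding is not dominant.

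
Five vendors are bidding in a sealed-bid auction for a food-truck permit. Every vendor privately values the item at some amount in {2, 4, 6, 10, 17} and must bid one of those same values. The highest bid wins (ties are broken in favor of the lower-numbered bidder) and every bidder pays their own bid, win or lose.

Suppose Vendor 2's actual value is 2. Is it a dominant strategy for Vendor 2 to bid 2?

Yes

Check each profile of the others' bids and compare truth against every alternative bid.
Others bid (2, 2, 2, 6): truth gives -2, best alternative gives -4.
Others bid (2, 2, 2, 10): truth gives -2, best alternative gives -4.
Others bid (2, 2, 2, 17): truth gives -2, best alternative gives -4.
Others bid (2, 2, 4, 6): truth gives -2, best alternative gives -4.
Others bid (2, 2, 4, 10): truth gives -2, best alternative gives -4.
Others bid (2, 2, 4, 17): truth gives -2, best alternative gives -4.
(Remaining 619 profiles checked similarly; truth is weakly best in each.)
In every case the truthful bid is at least as good as any alternative, so it is a dominant strategy.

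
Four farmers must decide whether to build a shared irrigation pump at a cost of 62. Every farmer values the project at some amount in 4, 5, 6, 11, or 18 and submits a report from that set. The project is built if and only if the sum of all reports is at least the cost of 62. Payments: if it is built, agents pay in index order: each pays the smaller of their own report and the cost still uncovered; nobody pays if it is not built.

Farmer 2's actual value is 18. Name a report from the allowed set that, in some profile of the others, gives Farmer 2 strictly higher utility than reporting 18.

11

Suppose Farmer 1 reports 18, Farmer 3 reports 18 and Farmer 4 reports 18.
Report 18: project built, pays 18, utility 18 - 18 = 0.
Report 11: project built, pays 11, utility 18 - 11 = 7.
So reporting 11 beats truth here (7 > 0).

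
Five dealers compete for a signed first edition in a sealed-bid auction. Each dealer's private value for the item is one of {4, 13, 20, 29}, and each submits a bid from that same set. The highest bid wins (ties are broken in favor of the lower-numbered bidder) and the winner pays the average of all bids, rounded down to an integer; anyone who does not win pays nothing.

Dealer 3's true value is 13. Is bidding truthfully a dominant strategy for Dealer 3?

No

Consider the case where Dealer 1 bids 4, Dealer 2 bids 4, Dealer 4 bids 4 and Dealer 5 bids 20.
Truthful bid 13: loses, pays 0, utility 0.
Bid 20 instead: wins, pays 10, utility 13 - 10 = 3.
Since 3 > 0, bidding 20 is strictly better here, so truthful bidding is not dominant.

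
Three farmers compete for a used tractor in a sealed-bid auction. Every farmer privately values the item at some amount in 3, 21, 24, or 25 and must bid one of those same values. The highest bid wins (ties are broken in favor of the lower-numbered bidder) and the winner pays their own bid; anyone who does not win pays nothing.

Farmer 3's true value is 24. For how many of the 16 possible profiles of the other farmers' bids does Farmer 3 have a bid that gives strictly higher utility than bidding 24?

Others bid (3, 3): truth gives 0; bid 21 gives 3 > 0. Violating.
Others bid (3, 21): truth gives 0; no alternative beats it.
Others bid (3, 24): truth gives 0; no alternative beats it.
(Checking all 16 profiles: 1 has a profitable deviation, 15 do not.)

1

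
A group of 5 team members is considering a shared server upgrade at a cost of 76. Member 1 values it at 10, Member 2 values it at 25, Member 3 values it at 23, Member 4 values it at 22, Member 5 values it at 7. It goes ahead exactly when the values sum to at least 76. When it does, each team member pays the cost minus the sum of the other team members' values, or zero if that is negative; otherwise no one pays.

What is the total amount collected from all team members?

37

Total value 87 ≥ cost 76, so it is built.
Member 1: others sum to 77; max(0, 76 - 77) = 0.
Member 2: others sum to 62; max(0, 76 - 62) = 14.
Member 3: others sum to 64; max(0, 76 - 64) = 12.
Member 4: others sum to 65; max(0, 76 - 65) = 11.
Member 5: others sum to 80; max(0, 76 - 80) = 0.
Total collected = 0 + 14 + 12 + 11 + 0 = 37.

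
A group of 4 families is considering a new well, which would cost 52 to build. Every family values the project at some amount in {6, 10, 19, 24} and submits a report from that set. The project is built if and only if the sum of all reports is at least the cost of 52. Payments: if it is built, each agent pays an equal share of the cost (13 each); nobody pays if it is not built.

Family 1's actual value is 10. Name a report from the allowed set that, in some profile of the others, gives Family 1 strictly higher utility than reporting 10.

6

Suppose Family 2 reports 6, Family 3 reports 19 and Family 4 reports 19.
Report 10: project built, pays 13, utility 10 - 13 = -3.
Report 6: project not built, utility 0.
So reporting 6 beats truth here (0 > -3).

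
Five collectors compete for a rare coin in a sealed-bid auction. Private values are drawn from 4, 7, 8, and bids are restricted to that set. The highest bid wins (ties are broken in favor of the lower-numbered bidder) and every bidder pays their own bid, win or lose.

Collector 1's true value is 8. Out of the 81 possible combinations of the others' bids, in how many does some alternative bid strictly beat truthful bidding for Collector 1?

16

Others bid (4, 4, 4, 4): truth gives 0; bid 4 gives 4 > 0. Violating.
Others bid (4, 4, 4, 7): truth gives 0; bid 7 gives 1 > 0. Violating.
Others bid (4, 4, 7, 4): truth gives 0; bid 7 gives 1 > 0. Violating.
Others bid (4, 4, 7, 7): truth gives 0; bid 7 gives 1 > 0. Violating.
Others bid (4, 4, 4, 8): truth gives 0; no alternative beats it.
Others bid (4, 4, 7, 8): truth gives 0; no alternative beats it.
(Checking all 81 profiles: 16 have a profitable deviation, 65 do not.)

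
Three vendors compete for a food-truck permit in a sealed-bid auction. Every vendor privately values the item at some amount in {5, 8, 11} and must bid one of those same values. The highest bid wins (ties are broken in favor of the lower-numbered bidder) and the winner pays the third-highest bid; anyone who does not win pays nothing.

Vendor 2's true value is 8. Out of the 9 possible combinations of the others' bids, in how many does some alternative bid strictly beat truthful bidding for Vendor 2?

2

Others bid (5, 11): truth gives 0; bid 11 gives 3 > 0. Violating.
Others bid (8, 5): truth gives 0; bid 11 gives 3 > 0. Violating.
Others bid (5, 5): truth gives 3; no alternative beats it.
Others bid (5, 8): truth gives 3; no alternative beats it.
(Checking all 9 profiles: 2 have a profitable deviation, 7 do not.)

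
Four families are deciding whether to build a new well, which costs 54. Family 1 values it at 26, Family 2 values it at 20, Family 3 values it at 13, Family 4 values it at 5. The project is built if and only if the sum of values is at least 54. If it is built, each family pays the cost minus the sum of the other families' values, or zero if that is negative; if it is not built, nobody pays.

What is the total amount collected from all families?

Total value 64 ≥ cost 54, so it is built.
Family 1: others sum to 38; max(0, 54 - 38) = 16.
Family 2: others sum to 44; max(0, 54 - 44) = 10.
Family 3: others sum to 51; max(0, 54 - 51) = 3.
Family 4: others sum to 59; max(0, 54 - 59) = 0.
Total collected = 16 + 10 + 3 + 0 = 29.

29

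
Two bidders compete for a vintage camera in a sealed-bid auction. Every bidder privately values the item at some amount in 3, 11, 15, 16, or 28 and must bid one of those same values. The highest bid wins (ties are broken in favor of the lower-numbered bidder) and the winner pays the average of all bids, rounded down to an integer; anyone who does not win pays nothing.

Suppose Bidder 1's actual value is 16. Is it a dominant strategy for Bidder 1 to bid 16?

Consider the case where Bidder 2 bids 3.
Truthful bid 16: wins, pays 9, utility 16 - 9 = 7.
Bid 3 instead: wins, pays 3, utility 16 - 3 = 13.
Since 13 > 7, bidding 3 is strictly better here, so truthful bidding is not dominant.

No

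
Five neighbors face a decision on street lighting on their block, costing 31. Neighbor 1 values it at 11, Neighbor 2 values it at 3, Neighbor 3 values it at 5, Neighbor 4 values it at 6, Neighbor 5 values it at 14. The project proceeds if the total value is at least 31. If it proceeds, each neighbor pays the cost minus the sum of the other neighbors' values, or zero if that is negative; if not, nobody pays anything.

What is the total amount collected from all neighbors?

Total value 39 ≥ cost 31, so it is built.
Neighbor 1: others sum to 28; max(0, 31 - 28) = 3.
Neighbor 2: others sum to 36; max(0, 31 - 36) = 0.
Neighbor 3: others sum to 34; max(0, 31 - 34) = 0.
Neighbor 4: others sum to 33; max(0, 31 - 33) = 0.
Neighbor 5: others sum to 25; max(0, 31 - 25) = 6.
Total collected = 3 + 0 + 0 + 0 + 6 = 9.

9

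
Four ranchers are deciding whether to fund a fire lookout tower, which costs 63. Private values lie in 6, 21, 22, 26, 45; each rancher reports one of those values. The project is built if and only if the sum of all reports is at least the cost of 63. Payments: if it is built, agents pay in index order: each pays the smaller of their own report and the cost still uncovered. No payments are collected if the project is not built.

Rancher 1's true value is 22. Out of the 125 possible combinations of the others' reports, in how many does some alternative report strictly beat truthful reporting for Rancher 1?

115

Others report (6, 6, 45): truth gives 0; report 6 gives 16 > 0. Violating.
Others report (6, 21, 21): truth gives 0; report 21 gives 1 > 0. Violating.
Others report (6, 21, 22): truth gives 0; report 21 gives 1 > 0. Violating.
Others report (6, 21, 26): truth gives 0; report 21 gives 1 > 0. Violating.
Others report (6, 6, 6): truth gives 0; no alternative beats it.
Others report (6, 6, 21): truth gives 0; no alternative beats it.
(Checking all 125 profiles: 115 have a profitable deviation, 10 do not.)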